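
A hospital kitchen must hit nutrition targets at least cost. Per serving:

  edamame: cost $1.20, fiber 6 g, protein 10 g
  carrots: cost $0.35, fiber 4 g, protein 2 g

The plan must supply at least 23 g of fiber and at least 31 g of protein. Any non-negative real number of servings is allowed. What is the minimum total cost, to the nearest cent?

$3.89

Two binding constraints pin down two serving amounts, so the optimal mix uses at most two foods. The candidates are each food alone (scaled to the tighter of fiber/protein) and each pair with both constraints tight.
edamame only: max(23/6, 31/10) = 3.833 servings → $4.60.
carrots only: max(23/4, 31/2) = 15.5 servings → $5.42.
edamame + carrots with both tight: 2.786 servings and 1.571 servings → $3.89.
Cheapest feasible corner: $3.89.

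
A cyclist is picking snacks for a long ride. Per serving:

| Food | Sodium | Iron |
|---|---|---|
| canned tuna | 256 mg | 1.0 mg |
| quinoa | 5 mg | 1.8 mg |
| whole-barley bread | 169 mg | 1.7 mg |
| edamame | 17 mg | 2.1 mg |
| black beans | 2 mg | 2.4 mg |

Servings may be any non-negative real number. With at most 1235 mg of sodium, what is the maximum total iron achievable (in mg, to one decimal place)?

Iron per mg sodium: black beans 1.2, quinoa 0.36, edamame 0.1235, whole-barley bread 0.01006, canned tuna 0.003906.
With no serving limits, spend the whole sodium allowance on black beans: 1235 mg / 2 mg × 2.4 mg = 1482.0 mg.

1482.0 mg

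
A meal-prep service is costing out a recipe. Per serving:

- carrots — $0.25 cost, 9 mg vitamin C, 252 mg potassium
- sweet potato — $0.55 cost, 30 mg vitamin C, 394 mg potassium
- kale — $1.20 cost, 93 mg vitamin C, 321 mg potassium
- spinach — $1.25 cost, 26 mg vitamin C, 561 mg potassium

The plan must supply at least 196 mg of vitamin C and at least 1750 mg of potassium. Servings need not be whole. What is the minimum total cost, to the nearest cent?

$3.13

For a min-cost LP with two ≥-constraints, a basic feasible solution has at most two positive variables.
carrots only: max(196/9, 1750/252) = 21.78 servings → $5.44.
sweet potato only: max(196/30, 1750/394) = 6.533 servings → $3.59.
kale only: max(196/93, 1750/321) = 5.452 servings → $6.54.
spinach only: max(196/26, 1750/561) = 7.538 servings → $9.42.
carrots + sweet potato: intersection lies outside the first quadrant.
carrots + kale with both tight: 4.859 servings and 1.637 servings → $3.18.
carrots + spinach: the both-tight solution has a negative serving — not a feasible corner.
sweet potato + kale with both tight: 3.696 servings and 0.9153 servings → $3.13.
sweet potato + spinach with both targets exact would need a negative amount; discard.
kale + spinach with both tight: 1.471 servings and 2.278 servings → $4.61.
Cheapest feasible corner: $3.13.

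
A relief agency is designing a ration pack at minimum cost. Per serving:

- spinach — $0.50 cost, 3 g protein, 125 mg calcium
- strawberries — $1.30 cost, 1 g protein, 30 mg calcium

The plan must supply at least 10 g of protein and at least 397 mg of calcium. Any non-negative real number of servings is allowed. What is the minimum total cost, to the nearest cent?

$1.67

Check every corner: each single food scaled to meet both minima, and each pair solved so both constraints bind.
spinach only: max(10/3, 397/125) = 3.333 servings → $1.67.
strawberries only: max(10/1, 397/30) = 13.23 servings → $17.20.
spinach + strawberries with both tight: 2.771 servings and 1.686 servings → $3.58.
So the least-cost plan costs $1.67.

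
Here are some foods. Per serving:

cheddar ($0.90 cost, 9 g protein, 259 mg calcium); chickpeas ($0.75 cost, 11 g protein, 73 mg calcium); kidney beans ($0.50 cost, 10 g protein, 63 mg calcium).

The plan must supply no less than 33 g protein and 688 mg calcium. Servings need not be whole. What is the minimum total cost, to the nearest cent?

An LP optimum is at a vertex; with two nutrient constraints at most two foods are used. Check each candidate.
cheddar only: max(33/9, 688/259) = 3.667 servings → $3.30.
chickpeas only: max(33/11, 688/73) = 9.425 servings → $7.07.
kidney beans only: max(33/10, 688/63) = 10.92 servings → $5.46.
cheddar + chickpeas with both tight: 2.354 servings and 1.074 servings → $2.92.
cheddar + kidney beans with both tight: 2.373 servings and 1.164 servings → $2.72.
chickpeas + kidney beans with both targets exact would need a negative amount; discard.
The minimum over all feasible corners is $2.72.

$2.72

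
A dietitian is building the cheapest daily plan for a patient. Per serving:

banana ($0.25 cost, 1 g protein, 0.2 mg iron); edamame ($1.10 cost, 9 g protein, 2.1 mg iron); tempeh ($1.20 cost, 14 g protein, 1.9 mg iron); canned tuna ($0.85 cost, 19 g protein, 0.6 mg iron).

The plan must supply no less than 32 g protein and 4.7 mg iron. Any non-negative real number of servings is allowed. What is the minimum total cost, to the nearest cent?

$2.85

The cheapest plan sits at a corner of the feasible region — with two constraints it uses at most two foods.
banana only: max(32/1, 4.7/0.2) = 32 servings → $8.00.
edamame only: max(32/9, 4.7/2.1) = 3.556 servings → $3.91.
tempeh only: max(32/14, 4.7/1.9) = 2.474 servings → $2.97.
canned tuna only: max(32/19, 4.7/0.6) = 7.833 servings → $6.66.
banana + edamame with both targets exact would need a negative amount; discard.
banana + tempeh with both tight: 5.556 servings and 1.889 servings → $3.66.
banana + canned tuna with both tight: 21.91 servings and 0.5312 servings → $5.93.
edamame + tempeh with both tight: 0.4065 servings and 2.024 servings → $2.88.
edamame + canned tuna with both tight: 2.032 servings and 0.7217 servings → $2.85.
tempeh + canned tuna with both targets exact would need a negative amount; discard.
The minimum over all feasible corners is $2.85.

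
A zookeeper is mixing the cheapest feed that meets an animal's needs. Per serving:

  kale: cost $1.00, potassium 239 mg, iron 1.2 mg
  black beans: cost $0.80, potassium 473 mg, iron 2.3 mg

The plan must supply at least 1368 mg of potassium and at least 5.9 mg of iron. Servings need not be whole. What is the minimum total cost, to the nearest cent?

kale only: max(1368/239, 5.9/1.2) = 5.724 servings → $5.72.
black beans only: max(1368/473, 5.9/2.3) = 2.892 servings → $2.31.
kale + black beans: intersection lies outside the first quadrant.
Cheapest feasible corner: $2.31.

$2.31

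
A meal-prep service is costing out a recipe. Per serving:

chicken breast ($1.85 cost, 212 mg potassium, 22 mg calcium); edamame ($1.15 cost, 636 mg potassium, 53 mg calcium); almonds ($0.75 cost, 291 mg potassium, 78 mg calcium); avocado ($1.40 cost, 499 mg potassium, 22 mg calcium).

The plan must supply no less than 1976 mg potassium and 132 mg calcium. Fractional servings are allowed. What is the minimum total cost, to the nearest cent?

$3.57

Compare the cost at each extreme point of the feasible region.
chicken breast only: max(1976/212, 132/22) = 9.321 servings → $17.24.
edamame only: max(1976/636, 132/53) = 3.107 servings → $3.57.
almonds only: max(1976/291, 132/78) = 6.79 servings → $5.09.
avocado only: max(1976/499, 132/22) = 6 servings → $8.40.
chicken breast + edamame: the both-tight solution has a negative serving — not a feasible corner.
chicken breast + almonds: the both-tight solution has a negative serving — not a feasible corner.
chicken breast + avocado with both tight: 3.547 servings and 2.453 servings → $10.00.
edamame + almonds: the both-tight solution has a negative serving — not a feasible corner.
edamame + avocado with both tight: 1.798 servings and 1.668 servings → $4.40.
almonds + avocado with both tight: 0.6887 servings and 3.558 servings → $5.50.
Cheapest feasible corner: $3.57.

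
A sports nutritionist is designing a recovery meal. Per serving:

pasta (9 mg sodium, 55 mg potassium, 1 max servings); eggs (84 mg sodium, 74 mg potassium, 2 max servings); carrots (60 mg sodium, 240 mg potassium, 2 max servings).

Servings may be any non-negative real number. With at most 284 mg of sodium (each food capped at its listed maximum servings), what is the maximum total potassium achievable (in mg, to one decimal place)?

671.5 mg

Potassium per mg sodium: pasta 6.111, carrots 4, eggs 0.881.
Take 1 serving of pasta: uses 9 mg sodium, +55.0 mg potassium (running total 55.0 mg).
Take 2 servings of carrots: uses 120 mg sodium, +480.0 mg potassium (running total 535.0 mg).
Take 1.845 servings of eggs: uses 155 mg sodium, +136.5 mg potassium (running total 671.5 mg).
Filling greedily by potassium-per-mg sodium is optimal for one linear limit, giving 671.5 mg.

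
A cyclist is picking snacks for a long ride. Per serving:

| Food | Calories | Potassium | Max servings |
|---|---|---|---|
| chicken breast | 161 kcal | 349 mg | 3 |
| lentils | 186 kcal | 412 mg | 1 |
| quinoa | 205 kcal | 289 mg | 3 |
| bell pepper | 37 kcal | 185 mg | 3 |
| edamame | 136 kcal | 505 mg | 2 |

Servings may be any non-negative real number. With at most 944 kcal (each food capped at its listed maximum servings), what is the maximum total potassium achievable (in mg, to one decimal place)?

Potassium per kcal: bell pepper 5, edamame 3.713, lentils 2.215, chicken breast 2.168, quinoa 1.41.
Take 3 servings of bell pepper: uses 111 kcal, +555.0 mg potassium (running total 555.0 mg).
Take 2 servings of edamame: uses 272 kcal, +1010.0 mg potassium (running total 1565.0 mg).
Take 1 serving of lentils: uses 186 kcal, +412.0 mg potassium (running total 1977.0 mg).
Take 2.329 servings of chicken breast: uses 375 kcal, +812.9 mg potassium (running total 2789.9 mg).
Greedy by best ratio exhausts the calories allowance optimally: 2789.9 mg.

2789.9 mg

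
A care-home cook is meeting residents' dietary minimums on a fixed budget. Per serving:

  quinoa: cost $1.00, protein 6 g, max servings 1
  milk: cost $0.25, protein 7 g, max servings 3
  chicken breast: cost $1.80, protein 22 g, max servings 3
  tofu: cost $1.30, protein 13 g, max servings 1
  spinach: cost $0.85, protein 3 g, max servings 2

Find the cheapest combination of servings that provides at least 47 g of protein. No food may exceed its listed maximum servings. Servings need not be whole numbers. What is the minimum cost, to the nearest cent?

$2.88

Cost per g of protein: milk $0.0357, chicken breast $0.0818, tofu $0.1000, quinoa $0.1667, spinach $0.2833.
Take 3 servings of milk: +21.0 g protein for $0.75 (total $0.75, still need 26.0 g).
Take 1.182 servings of chicken breast: +26.0 g protein for $2.13 (total $2.88, still need 0.0 g).
Filling from the cheapest source first is optimal under one linear minimum: $2.88.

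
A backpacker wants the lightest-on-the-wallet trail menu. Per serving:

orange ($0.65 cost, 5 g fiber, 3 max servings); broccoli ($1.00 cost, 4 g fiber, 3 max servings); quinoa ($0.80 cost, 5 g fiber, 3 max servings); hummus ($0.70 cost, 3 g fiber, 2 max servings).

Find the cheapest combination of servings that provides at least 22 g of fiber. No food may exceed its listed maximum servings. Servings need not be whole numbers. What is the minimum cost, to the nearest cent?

$3.07

Cost per g of fiber: orange $0.1300, quinoa $0.1600, hummus $0.2333, broccoli $0.2500.
Take 3 servings of orange: +15.0 g fiber for $1.95 (total $1.95, still need 7.0 g).
Take 1.4 servings of quinoa: +7.0 g fiber for $1.12 (total $3.07, still need 0.0 g).
Filling from the cheapest source first is optimal under one linear minimum: $3.07.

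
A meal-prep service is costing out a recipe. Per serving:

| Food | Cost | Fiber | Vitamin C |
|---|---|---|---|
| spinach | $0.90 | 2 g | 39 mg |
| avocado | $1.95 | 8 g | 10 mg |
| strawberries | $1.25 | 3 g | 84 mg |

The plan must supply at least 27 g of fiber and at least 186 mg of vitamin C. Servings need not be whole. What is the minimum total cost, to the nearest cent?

With two linear requirements the optimum uses one or two foods; enumerate the corners.
spinach only: max(27/2, 186/39) = 13.5 servings → $12.15.
avocado only: max(27/8, 186/10) = 18.6 servings → $36.27.
strawberries only: max(27/3, 186/84) = 9 servings → $11.25.
spinach + avocado with both tight: 4.171 servings and 2.332 servings → $8.30.
spinach + strawberries: the both-tight solution has a negative serving — not a feasible corner.
avocado + strawberries with both tight: 2.664 servings and 1.897 servings → $7.57.
The minimum over all feasible corners is $7.57.

$7.57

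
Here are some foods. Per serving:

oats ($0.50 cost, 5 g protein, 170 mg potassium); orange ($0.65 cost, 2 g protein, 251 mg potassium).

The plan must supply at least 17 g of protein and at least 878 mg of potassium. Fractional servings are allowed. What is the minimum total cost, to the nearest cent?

Check every corner: each single food scaled to meet both minima, and each pair solved so both constraints bind.
oats only: max(17/5, 878/170) = 5.165 servings → $2.58.
orange only: max(17/2, 878/251) = 8.5 servings → $5.53.
oats + orange with both tight: 2.744 servings and 1.639 servings → $2.44.
Cheapest feasible corner: $2.44.

$2.44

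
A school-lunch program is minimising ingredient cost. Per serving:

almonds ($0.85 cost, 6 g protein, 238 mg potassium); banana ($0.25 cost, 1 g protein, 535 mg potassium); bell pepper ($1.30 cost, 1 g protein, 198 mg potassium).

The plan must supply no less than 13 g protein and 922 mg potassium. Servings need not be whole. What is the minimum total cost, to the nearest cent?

$1.93

Compare the cost at each extreme point of the feasible region.
almonds only: max(13/6, 922/238) = 3.874 servings → $3.29.
banana only: max(13/1, 922/535) = 13 servings → $3.25.
bell pepper only: max(13/1, 922/198) = 13 servings → $16.90.
almonds + banana with both tight: 2.03 servings and 0.8203 servings → $1.93.
almonds + bell pepper with both tight: 1.739 servings and 2.566 servings → $4.81.
banana + bell pepper: intersection lies outside the first quadrant.
So the least-cost plan costs $1.93.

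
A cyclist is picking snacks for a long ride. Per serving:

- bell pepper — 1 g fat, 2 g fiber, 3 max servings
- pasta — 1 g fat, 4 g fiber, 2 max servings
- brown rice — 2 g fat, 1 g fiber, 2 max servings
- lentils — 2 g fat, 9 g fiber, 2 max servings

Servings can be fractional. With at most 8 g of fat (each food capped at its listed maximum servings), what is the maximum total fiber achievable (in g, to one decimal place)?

Fiber per g fat: lentils 4.5, pasta 4, bell pepper 2, brown rice 0.5.
Take 2 servings of lentils: uses 4 g fat, +18.0 g fiber (running total 18.0 g).
Take 2 servings of pasta: uses 2 g fat, +8.0 g fiber (running total 26.0 g).
Take 2 servings of bell pepper: uses 2 g fat, +4.0 g fiber (running total 30.0 g).
Filling greedily by fiber-per-g fat is optimal for one linear limit, giving 30.0 g.

30.0 g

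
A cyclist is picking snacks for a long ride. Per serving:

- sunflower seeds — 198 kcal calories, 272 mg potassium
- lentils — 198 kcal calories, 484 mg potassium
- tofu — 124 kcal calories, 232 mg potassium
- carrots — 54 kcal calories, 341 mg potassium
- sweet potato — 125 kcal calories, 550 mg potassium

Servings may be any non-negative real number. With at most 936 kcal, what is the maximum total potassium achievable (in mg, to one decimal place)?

5910.7 mg

Potassium per kcal: carrots 6.315, sweet potato 4.4, lentils 2.444, tofu 1.871, sunflower seeds 1.374.
With no serving limits, spend the whole calories allowance on carrots: 936 kcal / 54 kcal × 341 mg = 5910.7 mg.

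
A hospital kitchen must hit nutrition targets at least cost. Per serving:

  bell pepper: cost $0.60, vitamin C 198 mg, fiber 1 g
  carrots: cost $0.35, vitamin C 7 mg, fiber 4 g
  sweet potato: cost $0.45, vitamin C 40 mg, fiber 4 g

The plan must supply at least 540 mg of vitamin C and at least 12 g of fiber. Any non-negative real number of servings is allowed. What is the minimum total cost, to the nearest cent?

$2.41

At the optimum either one food covers both requirements or two foods hit both targets exactly; no other combination can be cheaper.
bell pepper only: max(540/198, 12/1) = 12 servings → $7.20.
carrots only: max(540/7, 12/4) = 77.14 servings → $27.00.
sweet potato only: max(540/40, 12/4) = 13.5 servings → $6.08.
bell pepper + carrots with both tight: 2.645 servings and 2.339 servings → $2.41.
bell pepper + sweet potato with both tight: 2.234 servings and 2.441 servings → $2.44.
carrots + sweet potato: the both-tight solution has a negative serving — not a feasible corner.
Cheapest feasible corner: $2.41.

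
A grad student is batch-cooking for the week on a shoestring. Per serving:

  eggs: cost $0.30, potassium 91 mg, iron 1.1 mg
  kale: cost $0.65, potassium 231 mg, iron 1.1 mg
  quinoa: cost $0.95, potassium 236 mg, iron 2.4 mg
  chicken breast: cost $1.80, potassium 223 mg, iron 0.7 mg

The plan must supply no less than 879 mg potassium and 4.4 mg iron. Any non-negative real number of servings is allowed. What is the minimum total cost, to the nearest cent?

Two binding constraints pin down two serving amounts, so the optimal mix uses at most two foods. The candidates are each food alone (scaled to the tighter of potassium/iron) and each pair with both constraints tight.
eggs only: max(879/91, 4.4/1.1) = 9.659 servings → $2.90.
kale only: max(879/231, 4.4/1.1) = 4 servings → $2.60.
quinoa only: max(879/236, 4.4/2.4) = 3.725 servings → $3.54.
chicken breast only: max(879/223, 4.4/0.7) = 6.286 servings → $11.31.
eggs + kale with both tight: 0.3214 servings and 3.679 servings → $2.49.
eggs + quinoa: intersection lies outside the first quadrant.
eggs + chicken breast with both tight: 2.015 servings and 3.119 servings → $6.22.
kale + quinoa with both tight: 3.634 servings and 0.1679 servings → $2.52.
kale + chicken breast: the both-tight solution has a negative serving — not a feasible corner.
quinoa + chicken breast with both tight: 0.9889 servings and 2.895 servings → $6.15.
The minimum over all feasible corners is $2.49.

$2.49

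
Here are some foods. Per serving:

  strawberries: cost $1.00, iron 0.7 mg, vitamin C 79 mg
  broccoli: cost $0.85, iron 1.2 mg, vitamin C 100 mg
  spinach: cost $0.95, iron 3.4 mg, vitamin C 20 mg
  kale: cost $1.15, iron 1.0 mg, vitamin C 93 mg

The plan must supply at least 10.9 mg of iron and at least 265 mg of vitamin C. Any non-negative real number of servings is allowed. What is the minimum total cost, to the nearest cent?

The cheapest plan sits at a corner of the feasible region — with two constraints it uses at most two foods.
strawberries only: max(10.9/0.7, 265/79) = 15.57 servings → $15.57.
broccoli only: max(10.9/1.2, 265/100) = 9.083 servings → $7.72.
spinach only: max(10.9/3.4, 265/20) = 13.25 servings → $12.59.
kale only: max(10.9/1.0, 265/93) = 10.9 servings → $12.54.
strawberries + broccoli: the both-tight solution has a negative serving — not a feasible corner.
strawberries + spinach with both tight: 2.683 servings and 2.654 servings → $5.20.
strawberries + kale: intersection lies outside the first quadrant.
broccoli + spinach with both tight: 2.161 servings and 2.443 servings → $4.16.
broccoli + kale: intersection lies outside the first quadrant.
spinach + kale with both tight: 2.528 servings and 2.306 servings → $5.05.
So the least-cost plan costs $4.16.

$4.16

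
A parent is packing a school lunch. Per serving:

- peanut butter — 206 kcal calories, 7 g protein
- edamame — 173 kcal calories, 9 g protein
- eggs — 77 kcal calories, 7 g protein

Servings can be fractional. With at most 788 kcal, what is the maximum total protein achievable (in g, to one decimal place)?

Protein per kcal: eggs 0.09091, edamame 0.05202, peanut butter 0.03398.
With no serving limits, spend the whole calories allowance on eggs: 788 kcal / 77 kcal × 7 g = 71.6 g.

71.6 g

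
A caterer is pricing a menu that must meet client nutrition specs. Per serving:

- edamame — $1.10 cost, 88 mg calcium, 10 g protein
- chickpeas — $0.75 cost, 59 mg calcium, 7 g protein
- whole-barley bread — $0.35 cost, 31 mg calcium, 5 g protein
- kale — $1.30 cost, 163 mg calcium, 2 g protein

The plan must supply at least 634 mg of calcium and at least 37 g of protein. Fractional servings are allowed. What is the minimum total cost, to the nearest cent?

A basic optimal solution has at most two foods positive. Try each food alone and each pair with both targets met exactly.
edamame only: max(634/88, 37/10) = 7.205 servings → $7.92.
chickpeas only: max(634/59, 37/7) = 10.75 servings → $8.06.
whole-barley bread only: max(634/31, 37/5) = 20.45 servings → $7.16.
kale only: max(634/163, 37/2) = 18.5 servings → $24.05.
edamame + chickpeas: the both-tight solution has a negative serving — not a feasible corner.
edamame + whole-barley bread: intersection lies outside the first quadrant.
edamame + kale with both tight: 3.276 servings and 2.121 servings → $6.36.
chickpeas + whole-barley bread: the both-tight solution has a negative serving — not a feasible corner.
chickpeas + kale with both tight: 4.656 servings and 2.204 servings → $6.36.
whole-barley bread + kale with both tight: 6.325 servings and 2.687 servings → $5.71.
So the least-cost plan costs $5.71.

$5.71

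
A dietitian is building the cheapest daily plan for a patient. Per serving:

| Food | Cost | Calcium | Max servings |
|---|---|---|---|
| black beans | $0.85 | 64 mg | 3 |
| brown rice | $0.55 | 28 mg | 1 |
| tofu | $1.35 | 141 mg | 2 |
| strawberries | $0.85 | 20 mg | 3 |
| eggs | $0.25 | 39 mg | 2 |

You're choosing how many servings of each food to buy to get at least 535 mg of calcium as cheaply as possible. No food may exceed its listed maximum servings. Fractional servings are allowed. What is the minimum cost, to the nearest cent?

$5.52

Cost per mg of calcium: eggs $0.0064, tofu $0.0096, black beans $0.0133, brown rice $0.0196, strawberries $0.0425.
Take 2 servings of eggs: +78.0 mg calcium for $0.50 (total $0.50, still need 457.0 mg).
Take 2 servings of tofu: +282.0 mg calcium for $2.70 (total $3.20, still need 175.0 mg).
Take 2.734 servings of black beans: +175.0 mg calcium for $2.32 (total $5.52, still need 0.0 mg).
Filling from the cheapest source first is optimal under one linear minimum: $5.52.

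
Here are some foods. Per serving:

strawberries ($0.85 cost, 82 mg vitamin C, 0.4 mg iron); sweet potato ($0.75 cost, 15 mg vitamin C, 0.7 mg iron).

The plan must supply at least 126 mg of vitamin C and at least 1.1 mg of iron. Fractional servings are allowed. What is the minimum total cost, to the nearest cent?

At the optimum either one food covers both requirements or two foods hit both targets exactly; no other combination can be cheaper.
strawberries only: max(126/82, 1.1/0.4) = 2.75 servings → $2.34.
sweet potato only: max(126/15, 1.1/0.7) = 8.4 servings → $6.30.
strawberries + sweet potato with both tight: 1.395 servings and 0.7743 servings → $1.77.
The minimum over all feasible corners is $1.77.

$1.77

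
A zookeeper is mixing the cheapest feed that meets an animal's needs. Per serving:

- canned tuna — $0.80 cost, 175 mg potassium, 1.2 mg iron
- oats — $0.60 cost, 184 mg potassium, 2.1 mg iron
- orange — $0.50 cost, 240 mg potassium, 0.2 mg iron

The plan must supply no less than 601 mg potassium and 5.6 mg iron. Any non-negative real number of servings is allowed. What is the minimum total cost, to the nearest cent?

For a min-cost LP with two ≥-constraints, a basic feasible solution has at most two positive variables.
canned tuna only: max(601/175, 5.6/1.2) = 4.667 servings → $3.73.
oats only: max(601/184, 5.6/2.1) = 3.266 servings → $1.96.
orange only: max(601/240, 5.6/0.2) = 28 servings → $14.00.
canned tuna + oats with both tight: 1.579 servings and 1.764 servings → $2.32.
canned tuna + orange with both targets exact would need a negative amount; discard.
oats + orange with both tight: 2.619 servings and 0.4959 servings → $1.82.
So the least-cost plan costs $1.82.

$1.82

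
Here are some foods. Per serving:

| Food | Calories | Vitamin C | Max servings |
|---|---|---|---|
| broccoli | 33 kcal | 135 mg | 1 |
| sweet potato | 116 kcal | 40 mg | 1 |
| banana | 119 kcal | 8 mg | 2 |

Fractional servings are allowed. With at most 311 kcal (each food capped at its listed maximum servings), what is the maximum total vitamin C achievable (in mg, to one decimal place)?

Vitamin C per kcal: broccoli 4.091, sweet potato 0.3448, banana 0.06723.
Take 1 serving of broccoli: uses 33 kcal, +135.0 mg vitamin C (running total 135.0 mg).
Take 1 serving of sweet potato: uses 116 kcal, +40.0 mg vitamin C (running total 175.0 mg).
Take 1.361 servings of banana: uses 162 kcal, +10.9 mg vitamin C (running total 185.9 mg).
Greedy by best ratio exhausts the calories allowance optimally: 185.9 mg.

185.9 mg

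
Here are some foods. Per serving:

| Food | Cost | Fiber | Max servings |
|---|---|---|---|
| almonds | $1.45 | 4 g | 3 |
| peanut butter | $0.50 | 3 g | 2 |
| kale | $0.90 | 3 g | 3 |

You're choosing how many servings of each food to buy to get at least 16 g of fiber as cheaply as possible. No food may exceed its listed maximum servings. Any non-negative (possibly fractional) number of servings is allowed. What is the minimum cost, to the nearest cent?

$4.06

Cost per g of fiber: peanut butter $0.1667, kale $0.3000, almonds $0.3625.
Take 2 servings of peanut butter: +6.0 g fiber for $1.00 (total $1.00, still need 10.0 g).
Take 3 servings of kale: +9.0 g fiber for $2.70 (total $3.70, still need 1.0 g).
Take 0.25 servings of almonds: +1.0 g fiber for $0.36 (total $4.06, still need 0.0 g).
Greedy by cheapest-per-g is optimal for a single linear constraint, so the minimum cost is $4.06.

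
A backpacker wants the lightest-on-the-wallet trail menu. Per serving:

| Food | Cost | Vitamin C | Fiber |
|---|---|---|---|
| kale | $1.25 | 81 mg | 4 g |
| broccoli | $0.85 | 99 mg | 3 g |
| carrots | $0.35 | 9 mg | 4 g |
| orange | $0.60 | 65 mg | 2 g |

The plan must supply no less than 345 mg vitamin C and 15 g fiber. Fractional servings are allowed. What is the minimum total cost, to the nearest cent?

$3.29

A basic optimal solution has at most two foods positive. Try each food alone and each pair with both targets met exactly.
kale only: max(345/81, 15/4) = 4.259 servings → $5.32.
broccoli only: max(345/99, 15/3) = 5 servings → $4.25.
carrots only: max(345/9, 15/4) = 38.33 servings → $13.42.
orange only: max(345/65, 15/2) = 7.5 servings → $4.50.
kale + broccoli with both tight: 2.941 servings and 1.078 servings → $4.59.
kale + carrots with both targets exact would need a negative amount; discard.
kale + orange with both tight: 2.908 servings and 1.684 servings → $4.65.
broccoli + carrots with both tight: 3.374 servings and 1.22 servings → $3.29.
broccoli + orange: the both-tight solution has a negative serving — not a feasible corner.
carrots + orange with both tight: 1.178 servings and 5.145 servings → $3.50.
The minimum over all feasible corners is $3.29.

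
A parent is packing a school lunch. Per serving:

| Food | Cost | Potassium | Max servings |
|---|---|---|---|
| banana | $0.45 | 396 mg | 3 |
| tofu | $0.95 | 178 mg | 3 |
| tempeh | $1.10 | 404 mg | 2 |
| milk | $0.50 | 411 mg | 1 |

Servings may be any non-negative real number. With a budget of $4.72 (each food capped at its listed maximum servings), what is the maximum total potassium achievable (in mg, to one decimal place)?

Potassium per dollar: banana 880, milk 822, tempeh 367.3, tofu 187.4.
Take 3 servings of banana: spends $1.35, +1188.0 mg potassium (running total 1188.0 mg).
Take 1 serving of milk: spends $0.50, +411.0 mg potassium (running total 1599.0 mg).
Take 2 servings of tempeh: spends $2.20, +808.0 mg potassium (running total 2407.0 mg).
Take 0.7053 servings of tofu: spends $0.67, +125.5 mg potassium (running total 2532.5 mg).
Filling greedily by potassium-per-dollar is optimal for one linear limit, giving 2532.5 mg.

2532.5 mg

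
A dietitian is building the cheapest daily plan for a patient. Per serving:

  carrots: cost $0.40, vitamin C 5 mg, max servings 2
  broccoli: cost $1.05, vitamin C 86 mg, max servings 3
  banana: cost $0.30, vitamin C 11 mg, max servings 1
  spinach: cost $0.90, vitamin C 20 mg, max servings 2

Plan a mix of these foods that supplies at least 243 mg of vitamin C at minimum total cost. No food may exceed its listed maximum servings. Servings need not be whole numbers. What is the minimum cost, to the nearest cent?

$2.97

Cost per mg of vitamin C: broccoli $0.0122, banana $0.0273, spinach $0.0450, carrots $0.0800.
Take 2.826 servings of broccoli: +243.0 mg vitamin C for $2.97 (total $2.97, still need 0.0 mg).
Greedy by cheapest-per-mg is optimal for a single linear constraint, so the minimum cost is $2.97.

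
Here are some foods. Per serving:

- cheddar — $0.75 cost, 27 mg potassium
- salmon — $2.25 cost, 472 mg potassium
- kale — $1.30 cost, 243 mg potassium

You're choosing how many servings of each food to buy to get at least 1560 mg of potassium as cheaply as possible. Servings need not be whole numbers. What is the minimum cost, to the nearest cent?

Cost per mg of potassium: salmon $0.0048, kale $0.0053, cheddar $0.0278.
With no serving limits, use only salmon: 1560 mg / 472 mg = 3.305 servings × $2.25 = $7.44.

$7.44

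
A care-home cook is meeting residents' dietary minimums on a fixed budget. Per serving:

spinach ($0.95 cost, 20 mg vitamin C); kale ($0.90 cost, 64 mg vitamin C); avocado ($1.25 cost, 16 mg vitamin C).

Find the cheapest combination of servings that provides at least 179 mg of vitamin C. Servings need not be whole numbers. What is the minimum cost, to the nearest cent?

Cost per mg of vitamin C: kale $0.0141, spinach $0.0475, avocado $0.0781.
With no serving limits, use only kale: 179 mg / 64 mg = 2.797 servings × $0.90 = $2.52.

$2.52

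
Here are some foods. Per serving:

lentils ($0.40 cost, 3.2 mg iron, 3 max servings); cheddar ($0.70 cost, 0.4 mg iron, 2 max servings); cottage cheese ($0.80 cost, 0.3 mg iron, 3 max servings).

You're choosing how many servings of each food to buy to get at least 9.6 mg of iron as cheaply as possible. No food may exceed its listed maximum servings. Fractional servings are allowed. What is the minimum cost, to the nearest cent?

$1.20

Cost per mg of iron: lentils $0.1250, cheddar $1.7500, cottage cheese $2.6667.
Take 3 servings of lentils: +9.6 mg iron for $1.20 (total $1.20, still need 0.0 mg).
Greedy by cheapest-per-mg is optimal for a single linear constraint, so the minimum cost is $1.20.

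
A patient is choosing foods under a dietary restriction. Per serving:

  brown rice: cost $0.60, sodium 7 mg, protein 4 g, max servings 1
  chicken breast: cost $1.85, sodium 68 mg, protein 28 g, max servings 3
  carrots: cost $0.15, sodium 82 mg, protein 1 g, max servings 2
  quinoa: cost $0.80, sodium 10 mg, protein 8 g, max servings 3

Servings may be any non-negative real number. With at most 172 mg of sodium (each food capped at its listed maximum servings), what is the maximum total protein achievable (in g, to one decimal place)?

83.6 g

Protein per mg sodium: quinoa 0.8, brown rice 0.5714, chicken breast 0.4118, carrots 0.0122.
Take 3 servings of quinoa: uses 30 mg sodium, +24.0 g protein (running total 24.0 g).
Take 1 serving of brown rice: uses 7 mg sodium, +4.0 g protein (running total 28.0 g).
Take 1.985 servings of chicken breast: uses 135 mg sodium, +55.6 g protein (running total 83.6 g).
Filling greedily by protein-per-mg sodium is optimal for one linear limit, giving 83.6 g.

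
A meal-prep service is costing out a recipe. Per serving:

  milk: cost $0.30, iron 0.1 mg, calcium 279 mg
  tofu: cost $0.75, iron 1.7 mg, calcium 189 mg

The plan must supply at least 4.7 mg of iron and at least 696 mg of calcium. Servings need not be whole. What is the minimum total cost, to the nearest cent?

Two binding constraints pin down two serving amounts, so the optimal mix uses at most two foods. The candidates are each food alone (scaled to the tighter of iron/calcium) and each pair with both constraints tight.
milk only: max(4.7/0.1, 696/279) = 47 servings → $14.10.
tofu only: max(4.7/1.7, 696/189) = 3.683 servings → $2.76.
milk + tofu with both tight: 0.6476 servings and 2.727 servings → $2.24.
Cheapest feasible corner: $2.24.

$2.24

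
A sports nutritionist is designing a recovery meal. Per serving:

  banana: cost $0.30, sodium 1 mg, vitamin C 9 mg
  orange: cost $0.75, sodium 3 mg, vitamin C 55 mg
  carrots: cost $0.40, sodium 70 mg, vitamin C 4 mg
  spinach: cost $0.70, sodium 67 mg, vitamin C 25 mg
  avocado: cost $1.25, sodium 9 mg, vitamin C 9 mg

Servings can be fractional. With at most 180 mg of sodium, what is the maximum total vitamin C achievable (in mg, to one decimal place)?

3300.0 mg

Vitamin C per mg sodium: orange 18.33, banana 9, avocado 1, spinach 0.3731, carrots 0.05714.
With no serving limits, spend the whole sodium allowance on orange: 180 mg / 3 mg × 55 mg = 3300.0 mg.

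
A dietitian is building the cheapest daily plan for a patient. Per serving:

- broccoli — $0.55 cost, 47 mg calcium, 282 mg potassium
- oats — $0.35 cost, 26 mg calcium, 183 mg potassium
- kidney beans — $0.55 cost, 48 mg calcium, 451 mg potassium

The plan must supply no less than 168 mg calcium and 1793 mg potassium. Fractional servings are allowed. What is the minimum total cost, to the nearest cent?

$2.19

broccoli only: max(168/47, 1793/282) = 6.358 servings → $3.50.
oats only: max(168/26, 1793/183) = 9.798 servings → $3.43.
kidney beans only: max(168/48, 1793/451) = 3.976 servings → $2.19.
broccoli + oats: intersection lies outside the first quadrant.
broccoli + kidney beans: the both-tight solution has a negative serving — not a feasible corner.
oats + kidney beans: the both-tight solution has a negative serving — not a feasible corner.
So the least-cost plan costs $2.19.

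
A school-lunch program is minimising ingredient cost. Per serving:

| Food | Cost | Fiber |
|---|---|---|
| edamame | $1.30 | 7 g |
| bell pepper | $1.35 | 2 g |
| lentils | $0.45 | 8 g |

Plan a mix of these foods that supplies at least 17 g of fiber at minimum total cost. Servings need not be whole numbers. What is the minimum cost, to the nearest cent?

$0.96

Cost per g of fiber: lentils $0.0563, edamame $0.1857, bell pepper $0.6750.
With no serving limits, use only lentils: 17 g / 8 g = 2.125 servings × $0.45 = $0.96.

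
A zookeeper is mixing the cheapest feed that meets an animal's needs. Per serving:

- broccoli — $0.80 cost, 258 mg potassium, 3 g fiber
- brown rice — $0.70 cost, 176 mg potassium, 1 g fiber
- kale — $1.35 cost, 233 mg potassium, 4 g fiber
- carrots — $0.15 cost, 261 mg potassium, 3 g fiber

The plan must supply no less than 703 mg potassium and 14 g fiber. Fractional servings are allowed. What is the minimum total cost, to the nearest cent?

broccoli only: max(703/258, 14/3) = 4.667 servings → $3.73.
brown rice only: max(703/176, 14/1) = 14 servings → $9.80.
kale only: max(703/233, 14/4) = 3.5 servings → $4.72.
carrots only: max(703/261, 14/3) = 4.667 servings → $0.70.
broccoli + brown rice: the both-tight solution has a negative serving — not a feasible corner.
broccoli + kale: intersection lies outside the first quadrant.
broccoli + carrots with both targets exact would need a negative amount; discard.
brown rice + kale with both targets exact would need a negative amount; discard.
brown rice + carrots: intersection lies outside the first quadrant.
kale + carrots: the both-tight solution has a negative serving — not a feasible corner.
Cheapest feasible corner: $0.70.

$0.70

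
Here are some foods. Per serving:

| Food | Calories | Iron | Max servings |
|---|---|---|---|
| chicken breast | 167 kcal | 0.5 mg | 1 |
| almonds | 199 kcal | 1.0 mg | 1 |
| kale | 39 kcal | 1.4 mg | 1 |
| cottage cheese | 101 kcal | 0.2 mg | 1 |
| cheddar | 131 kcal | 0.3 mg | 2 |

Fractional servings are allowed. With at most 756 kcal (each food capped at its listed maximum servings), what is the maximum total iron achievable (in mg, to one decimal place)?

Iron per kcal: kale 0.0359, almonds 0.005025, chicken breast 0.002994, cheddar 0.00229, cottage cheese 0.00198.
Take 1 serving of kale: uses 39 kcal, +1.4 mg iron (running total 1.4 mg).
Take 1 serving of almonds: uses 199 kcal, +1.0 mg iron (running total 2.4 mg).
Take 1 serving of chicken breast: uses 167 kcal, +0.5 mg iron (running total 2.9 mg).
Take 2 servings of cheddar: uses 262 kcal, +0.6 mg iron (running total 3.5 mg).
Take 0.8812 servings of cottage cheese: uses 89 kcal, +0.2 mg iron (running total 3.7 mg).
Greedy by best ratio exhausts the calories allowance optimally: 3.7 mg.

3.7 mg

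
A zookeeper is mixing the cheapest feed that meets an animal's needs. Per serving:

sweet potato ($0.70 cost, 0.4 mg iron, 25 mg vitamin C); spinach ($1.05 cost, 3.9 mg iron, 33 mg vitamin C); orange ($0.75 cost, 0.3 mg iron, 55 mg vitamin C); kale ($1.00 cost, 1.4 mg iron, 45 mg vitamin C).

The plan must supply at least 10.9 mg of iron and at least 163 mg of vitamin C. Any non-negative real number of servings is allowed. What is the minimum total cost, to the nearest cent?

$3.84

sweet potato only: max(10.9/0.4, 163/25) = 27.25 servings → $19.07.
spinach only: max(10.9/3.9, 163/33) = 4.939 servings → $5.19.
orange only: max(10.9/0.3, 163/55) = 36.33 servings → $27.25.
kale only: max(10.9/1.4, 163/45) = 7.786 servings → $7.79.
sweet potato + spinach with both tight: 3.274 servings and 2.459 servings → $4.87.
sweet potato + orange: the both-tight solution has a negative serving — not a feasible corner.
sweet potato + kale with both targets exact would need a negative amount; discard.
spinach + orange with both tight: 2.691 servings and 1.349 servings → $3.84.
spinach + kale with both tight: 2.029 servings and 2.135 servings → $4.26.
orange + kale: the both-tight solution has a negative serving — not a feasible corner.
Cheapest feasible corner: $3.84.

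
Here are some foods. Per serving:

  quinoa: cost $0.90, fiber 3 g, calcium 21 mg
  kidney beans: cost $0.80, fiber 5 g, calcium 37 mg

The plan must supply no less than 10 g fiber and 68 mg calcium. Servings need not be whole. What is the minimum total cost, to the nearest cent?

This is a tiny linear program; its minimum lies at a vertex of the feasible set. List the vertices and price them.
quinoa only: max(10/3, 68/21) = 3.333 servings → $3.00.
kidney beans only: max(10/5, 68/37) = 2 servings → $1.60.
quinoa + kidney beans with both targets exact would need a negative amount; discard.
So the least-cost plan costs $1.60.

$1.60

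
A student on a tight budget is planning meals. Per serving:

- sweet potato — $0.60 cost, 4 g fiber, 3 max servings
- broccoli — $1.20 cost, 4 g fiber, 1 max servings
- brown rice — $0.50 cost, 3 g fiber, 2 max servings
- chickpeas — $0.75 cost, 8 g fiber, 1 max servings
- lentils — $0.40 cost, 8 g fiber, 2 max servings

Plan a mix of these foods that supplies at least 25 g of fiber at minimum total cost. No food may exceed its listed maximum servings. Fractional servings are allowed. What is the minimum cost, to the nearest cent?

$1.70

Cost per g of fiber: lentils $0.0500, chickpeas $0.0938, sweet potato $0.1500, brown rice $0.1667, broccoli $0.3000.
Take 2 servings of lentils: +16.0 g fiber for $0.80 (total $0.80, still need 9.0 g).
Take 1 serving of chickpeas: +8.0 g fiber for $0.75 (total $1.55, still need 1.0 g).
Take 0.25 servings of sweet potato: +1.0 g fiber for $0.15 (total $1.70, still need 0.0 g).
Greedy by cheapest-per-g is optimal for a single linear constraint, so the minimum cost is $1.70.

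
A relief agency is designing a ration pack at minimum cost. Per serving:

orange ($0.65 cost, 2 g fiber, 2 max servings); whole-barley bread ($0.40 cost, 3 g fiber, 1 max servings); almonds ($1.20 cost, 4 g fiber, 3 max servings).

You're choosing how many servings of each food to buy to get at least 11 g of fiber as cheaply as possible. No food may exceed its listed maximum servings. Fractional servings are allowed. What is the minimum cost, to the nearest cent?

Cost per g of fiber: whole-barley bread $0.1333, almonds $0.3000, orange $0.3250.
Take 1 serving of whole-barley bread: +3.0 g fiber for $0.40 (total $0.40, still need 8.0 g).
Take 2 servings of almonds: +8.0 g fiber for $2.40 (total $2.80, still need 0.0 g).
Greedy by cheapest-per-g is optimal for a single linear constraint, so the minimum cost is $2.80.

$2.80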